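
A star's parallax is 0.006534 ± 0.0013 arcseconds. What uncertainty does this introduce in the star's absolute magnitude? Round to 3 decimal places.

M = m − 5 log₁₀ d + 5 = m + 5 log₁₀ p + 5, so ∂M/∂p = 5/(p ln 10).
σ_M = (5/ln 10) · (σ_p/p) = 2.1715 × 0.0013/0.006534 = 2.1715 × 0.19896 = 0.43204.

σ_M = 0.432 mag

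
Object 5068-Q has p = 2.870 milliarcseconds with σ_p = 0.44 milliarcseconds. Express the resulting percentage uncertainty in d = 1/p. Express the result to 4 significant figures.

For d = 1/p, |σ_d/d| = |σ_p/p|.
σ_p/p = 0.44 / 2.870 = 0.15331 = 15.331%.

15.33%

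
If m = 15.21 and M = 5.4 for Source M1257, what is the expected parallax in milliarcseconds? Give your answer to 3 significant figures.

1.09 mas

m − M = 15.21 − 5.4 = 9.81.
d = 10^((m−M)/5 + 1) = 10^2.962 = 916.22 pc.
p = 1/d = 1/916.22 = 0.0010914 arcsec = 1.0914 mas.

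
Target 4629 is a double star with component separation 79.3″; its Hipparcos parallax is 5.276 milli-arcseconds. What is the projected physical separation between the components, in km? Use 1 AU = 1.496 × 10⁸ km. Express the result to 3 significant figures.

2.25 × 10^12 km

d = 1/p = 1/0.005276″ = 189.54 pc.
At distance d (pc), an angle of θ arcsec spans θ·d AU: s = 79.3 × 189.54 = 15031 AU.
= 15031 × 1.496 × 10⁸ km = 2.2486 × 10^12 km.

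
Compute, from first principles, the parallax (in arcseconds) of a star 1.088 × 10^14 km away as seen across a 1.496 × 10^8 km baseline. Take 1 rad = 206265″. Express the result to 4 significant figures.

0.2836 arcsec

θ ≈ B/d = (1.496 × 10^8) / (1.088 × 10^14) = 1.3750 × 10^-6 rad.
In arcseconds: 1.3750 × 10^-6 × 206265 = 0.28361″.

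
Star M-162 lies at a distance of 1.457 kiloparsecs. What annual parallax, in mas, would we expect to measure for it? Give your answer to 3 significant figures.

d = 1.457 kpc = 1457 pc.
p = 1/d = 1/1457 = 0.00068634 arcsec.
= 0.00068634 × 1000 = 0.68634 mas.

0.686 mas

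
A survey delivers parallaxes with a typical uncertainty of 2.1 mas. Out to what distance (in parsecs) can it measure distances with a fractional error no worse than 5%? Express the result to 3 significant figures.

σ_d/d = σ_p/p, so the condition is σ_p/p ≤ 0.05, i.e. p ≥ σ_p/0.05.
p_min = 2.1/0.05 = 42 mas = 0.042 arcsec.
d_max = 1/p_min = 1/0.042 = 23.81 pc.

23.8 pc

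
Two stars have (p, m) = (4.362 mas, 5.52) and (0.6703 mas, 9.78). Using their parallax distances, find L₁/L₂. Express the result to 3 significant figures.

d₁ = 1/p₁ = 1/0.004362″ = 229.25 pc; d₂ = 1/p₂ = 1/0.0006703″ = 1491.9 pc.
M₁ = m₁ − 5 log₁₀ d₁ + 5 = 5.52 − 11.8015 + 5 = -1.2815.
M₂ = 9.78 − 15.8687 + 5 = -1.0887.
L₁/L₂ = 10^(0.4(M₂ − M₁)) = 10^(0.4 × 0.1928) = 10^0.07712 = 1.1943.

L₁/L₂ = 1.19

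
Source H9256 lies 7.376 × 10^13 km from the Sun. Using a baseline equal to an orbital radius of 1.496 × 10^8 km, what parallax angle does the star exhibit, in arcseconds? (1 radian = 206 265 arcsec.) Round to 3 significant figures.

0.418 arcsec

θ ≈ B/d = (1.496 × 10^8) / (7.376 × 10^13) = 2.0282 × 10^-6 rad.
In arcseconds: 2.0282 × 10^-6 × 206265 = 0.41835″.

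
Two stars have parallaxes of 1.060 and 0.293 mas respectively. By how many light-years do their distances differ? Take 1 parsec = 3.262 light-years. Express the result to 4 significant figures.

8056 ly

d_A = 1/0.001060″ = 943.4 pc; d_B = 1/0.0002930″ = 3413 pc.
|d_B − d_A| = |3413 − 943.4| = 2469.6 pc = 2469.6 × 3.262 ly = 8055.8 ly.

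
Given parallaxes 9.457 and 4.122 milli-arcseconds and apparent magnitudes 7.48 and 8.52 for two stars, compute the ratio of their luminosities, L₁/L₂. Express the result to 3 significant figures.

L₁/L₂ = 0.495

d₁ = 1/p₁ = 1/0.009457″ = 105.74 pc; d₂ = 1/p₂ = 1/0.004122″ = 242.6 pc.
M₁ = m₁ − 5 log₁₀ d₁ + 5 = 7.48 − 10.1212 + 5 = 2.3588.
M₂ = 8.52 − 11.9245 + 5 = 1.5955.
L₁/L₂ = 10^(0.4(M₂ − M₁)) = 10^(0.4 × (-0.7633)) = 10^(-0.30532) = 0.49509.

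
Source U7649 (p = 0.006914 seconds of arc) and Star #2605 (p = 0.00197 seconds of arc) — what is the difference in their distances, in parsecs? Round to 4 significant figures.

d_A = 1/0.006914″ = 144.63 pc; d_B = 1/0.001970″ = 507.61 pc.
|d_B − d_A| = |507.61 − 144.63| = 362.98 pc.

363.0 pc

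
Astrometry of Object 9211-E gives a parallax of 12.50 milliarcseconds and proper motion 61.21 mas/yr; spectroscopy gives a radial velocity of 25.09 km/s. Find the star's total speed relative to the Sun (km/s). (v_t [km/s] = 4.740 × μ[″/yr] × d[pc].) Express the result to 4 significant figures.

34.18 km/s

d = 1/p = 1/0.01250″ = 80 pc.
μ = 61.21 mas/yr = 0.06121 ″/yr.
v_t = 4.740 μ d = 4.740 × 0.06121 × 80 = 23.211 km/s.
v = √(v_r² + v_t²) = √(25.09² + 23.211²) = √1168.26 = 34.18 km/s.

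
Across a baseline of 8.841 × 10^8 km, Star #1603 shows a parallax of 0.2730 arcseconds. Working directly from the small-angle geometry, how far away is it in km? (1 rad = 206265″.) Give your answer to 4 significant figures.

6.680 × 10^14 km

θ = 0.2730″ = 0.2730/206265 = 1.3235 × 10^-6 rad.
d = B/θ = (8.841 × 10^8) / (1.3235 × 10^-6) = 6.6800 × 10^14 km.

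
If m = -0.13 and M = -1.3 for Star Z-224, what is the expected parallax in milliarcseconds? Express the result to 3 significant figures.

58.3 mas

m − M = -0.13 − (-1.3) = 1.17.
d = 10^((m−M)/5 + 1) = 10^1.234 = 17.14 pc.
p = 1/d = 1/17.14 = 0.058343 arcsec = 58.343 mas.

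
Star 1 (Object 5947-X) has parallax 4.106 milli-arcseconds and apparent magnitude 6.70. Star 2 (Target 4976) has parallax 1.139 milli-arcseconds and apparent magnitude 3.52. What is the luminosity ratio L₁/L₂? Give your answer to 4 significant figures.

d₁ = 1/p₁ = 1/0.004106″ = 243.55 pc; d₂ = 1/p₂ = 1/0.001139″ = 877.96 pc.
M₁ = m₁ − 5 log₁₀ d₁ + 5 = 6.70 − 11.9329 + 5 = -0.2329.
M₂ = 3.52 − 14.7174 + 5 = -6.1974.
L₁/L₂ = 10^(0.4(M₂ − M₁)) = 10^(0.4 × (-5.9645)) = 10^(-2.38580) = 0.0041134.

L₁/L₂ = 0.004113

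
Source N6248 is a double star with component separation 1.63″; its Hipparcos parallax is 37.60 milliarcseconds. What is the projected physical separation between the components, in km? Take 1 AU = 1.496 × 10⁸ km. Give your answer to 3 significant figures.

d = 1/p = 1/0.03760″ = 26.596 pc.
At distance d (pc), an angle of θ arcsec spans θ·d AU: s = 1.63 × 26.596 = 43.351 AU.
= 43.351 × 1.496 × 10⁸ km = 6.4853 × 10^9 km.

6.49 × 10^9 km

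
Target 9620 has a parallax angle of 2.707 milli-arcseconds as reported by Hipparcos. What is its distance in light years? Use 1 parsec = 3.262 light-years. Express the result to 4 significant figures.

p = 2.707 milli-arcseconds = 0.002707 arcsec.
d = 1/p = 1/0.002707 = 369.41 pc.
In light-years: 369.41 × 3.262 = 1205 ly.

1205 light years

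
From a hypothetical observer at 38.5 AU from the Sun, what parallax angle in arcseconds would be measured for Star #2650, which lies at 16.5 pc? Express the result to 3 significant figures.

p (arcsec) = B (AU) / d (pc).
p = 38.5 / 16.5 = 2.3333 arcsec.

2.33 arcsec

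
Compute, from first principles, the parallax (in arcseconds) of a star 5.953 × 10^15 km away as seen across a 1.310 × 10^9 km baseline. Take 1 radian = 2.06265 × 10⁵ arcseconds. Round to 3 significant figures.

θ ≈ B/d = (1.310 × 10^9) / (5.953 × 10^15) = 2.2006 × 10^-7 rad.
In arcseconds: 2.2006 × 10^-7 × 206265 = 0.045391″.

0.0454 arcsec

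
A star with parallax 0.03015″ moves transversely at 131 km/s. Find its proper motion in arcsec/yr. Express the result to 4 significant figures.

d = 1/p = 1/0.03015″ = 33.167 pc.
μ = v_t / (4.74 d) = 131 / (4.74 × 33.167) = 131 / 157.21 = 0.83328 ″/yr.

0.8333 arcsec/yr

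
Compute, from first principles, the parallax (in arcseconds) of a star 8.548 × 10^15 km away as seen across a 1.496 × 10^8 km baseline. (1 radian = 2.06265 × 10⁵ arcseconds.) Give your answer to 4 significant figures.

θ ≈ B/d = (1.496 × 10^8) / (8.548 × 10^15) = 1.7501 × 10^-8 rad.
In arcseconds: 1.7501 × 10^-8 × 206265 = 0.0036098″.

0.003610 arcsec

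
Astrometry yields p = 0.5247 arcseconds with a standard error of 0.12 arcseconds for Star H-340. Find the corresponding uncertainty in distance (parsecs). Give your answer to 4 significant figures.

d = 1/p, so σ_d = σ_p / p².
σ_d = 0.120 / (0.5247)² = 0.120 / 0.27531 = 0.43587 pc.

0.4359 pc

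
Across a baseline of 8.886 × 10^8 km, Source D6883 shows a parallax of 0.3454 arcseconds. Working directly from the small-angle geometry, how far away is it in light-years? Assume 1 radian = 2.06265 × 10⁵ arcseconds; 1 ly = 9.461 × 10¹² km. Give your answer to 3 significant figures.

θ = 0.3454″ = 0.3454/206265 = 1.6745 × 10^-6 rad.
d = B/θ = (8.886 × 10^8) / (1.6745 × 10^-6) = 5.3067 × 10^14 km = (5.3067 × 10^14) / (9.461 × 10^12) ly = 56.09 ly.

56.1 ly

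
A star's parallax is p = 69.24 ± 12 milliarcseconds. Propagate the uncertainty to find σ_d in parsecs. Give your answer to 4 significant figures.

2.503 pc

d = 1/p, so σ_d = σ_p / p².
σ_d = 0.0120 / (0.06924)² = 0.0120 / 0.0047942 = 2.503 pc.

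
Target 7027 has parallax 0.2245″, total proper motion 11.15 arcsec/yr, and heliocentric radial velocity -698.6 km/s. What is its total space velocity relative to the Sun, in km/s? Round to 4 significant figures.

737.2 km/s

d = 1/p = 1/0.2245″ = 4.4543 pc.
v_t = 4.740 μ d = 4.740 × 11.15 × 4.4543 = 235.41 km/s.
v = √(v_r² + v_t²) = √((-698.6)² + 235.41²) = √543460 = 737.2 km/s.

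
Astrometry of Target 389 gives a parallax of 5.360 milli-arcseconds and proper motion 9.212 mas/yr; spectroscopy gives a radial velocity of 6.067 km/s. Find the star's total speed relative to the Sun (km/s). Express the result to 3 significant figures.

d = 1/p = 1/0.005360″ = 186.57 pc.
μ = 9.212 mas/yr = 0.009212 ″/yr.
v_t = 4.740 μ d = 4.740 × 0.009212 × 186.57 = 8.1466 km/s.
v = √(v_r² + v_t²) = √(6.067² + 8.1466²) = √103.176 = 10.158 km/s.

10.2 km/s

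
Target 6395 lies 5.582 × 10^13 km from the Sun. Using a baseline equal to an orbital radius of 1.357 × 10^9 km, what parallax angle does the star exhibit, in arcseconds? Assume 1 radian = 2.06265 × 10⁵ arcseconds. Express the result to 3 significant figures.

θ ≈ B/d = (1.357 × 10^9) / (5.582 × 10^13) = 2.4310 × 10^-5 rad.
In arcseconds: 2.4310 × 10^-5 × 206265 = 5.0143″.

5.01 arcsec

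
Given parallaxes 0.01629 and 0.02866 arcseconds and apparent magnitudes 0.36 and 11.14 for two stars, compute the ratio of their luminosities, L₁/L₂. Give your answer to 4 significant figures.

d₁ = 1/p₁ = 1/0.01629″ = 61.387 pc; d₂ = 1/p₂ = 1/0.02866″ = 34.892 pc.
M₁ = m₁ − 5 log₁₀ d₁ + 5 = 0.36 − 8.9404 + 5 = -3.5804.
M₂ = 11.14 − 7.7136 + 5 = 8.4264.
L₁/L₂ = 10^(0.4(M₂ − M₁)) = 10^(0.4 × 12.0068) = 10^4.80272 = 63492.

L₁/L₂ = 63490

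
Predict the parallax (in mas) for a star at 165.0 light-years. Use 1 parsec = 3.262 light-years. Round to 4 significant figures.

d = 165.0 ly ÷ 3.262 = 50.582 pc.
p = 1/d = 1/50.582 = 0.01977 arcsec.
= 0.01977 × 1000 = 19.77 mas.

19.77 mas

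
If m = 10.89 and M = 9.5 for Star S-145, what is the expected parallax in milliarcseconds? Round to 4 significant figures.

52.72 mas

m − M = 10.89 − 9.5 = 1.39.
d = 10^((m−M)/5 + 1) = 10^1.278 = 18.967 pc.
p = 1/d = 1/18.967 = 0.052723 arcsec = 52.723 mas.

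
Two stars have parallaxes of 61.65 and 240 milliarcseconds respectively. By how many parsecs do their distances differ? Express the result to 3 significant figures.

d_A = 1/0.06165″ = 16.221 pc; d_B = 1/0.2400″ = 4.1667 pc.
|d_B − d_A| = |4.1667 − 16.221| = 12.054 pc.

12.1 pc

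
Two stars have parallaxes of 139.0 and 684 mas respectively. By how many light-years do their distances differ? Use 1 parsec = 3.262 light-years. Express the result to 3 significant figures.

18.7 ly

d_A = 1/0.1390″ = 7.1942 pc; d_B = 1/0.6840″ = 1.462 pc.
|d_B − d_A| = |1.462 − 7.1942| = 5.7322 pc = 5.7322 × 3.262 ly = 18.698 ly.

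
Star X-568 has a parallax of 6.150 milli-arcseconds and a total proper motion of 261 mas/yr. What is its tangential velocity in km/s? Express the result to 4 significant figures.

201.2 km/s

d = 1/p = 1/0.006150″ = 162.6 pc.
μ = 261 mas/yr = 0.261 ″/yr.
v_t = 4.74 × μ × d = 4.74 × 0.261 × 162.6 = 201.16 km/s.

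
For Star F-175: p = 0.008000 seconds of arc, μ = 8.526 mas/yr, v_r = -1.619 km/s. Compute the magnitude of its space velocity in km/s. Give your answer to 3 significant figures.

d = 1/p = 1/0.008000″ = 125 pc.
μ = 8.526 mas/yr = 0.008526 ″/yr.
v_t = 4.740 μ d = 4.740 × 0.008526 × 125 = 5.0517 km/s.
v = √(v_r² + v_t²) = √((-1.619)² + 5.0517²) = √28.1408 = 5.3048 km/s.

5.30 km/s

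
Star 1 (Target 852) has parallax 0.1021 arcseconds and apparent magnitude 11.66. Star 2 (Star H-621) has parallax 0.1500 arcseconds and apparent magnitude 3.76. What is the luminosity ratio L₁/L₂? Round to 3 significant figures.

d₁ = 1/p₁ = 1/0.1021″ = 9.7943 pc; d₂ = 1/p₂ = 1/0.1500″ = 6.6667 pc.
M₁ = m₁ − 5 log₁₀ d₁ + 5 = 11.66 − 4.9549 + 5 = 11.7051.
M₂ = 3.76 − 4.1196 + 5 = 4.6404.
L₁/L₂ = 10^(0.4(M₂ − M₁)) = 10^(0.4 × (-7.0647)) = 10^(-2.82588) = 0.0014932.

L₁/L₂ = 0.00149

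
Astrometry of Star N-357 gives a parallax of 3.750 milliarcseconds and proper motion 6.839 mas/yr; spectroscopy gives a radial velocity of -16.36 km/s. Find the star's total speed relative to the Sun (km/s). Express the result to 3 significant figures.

d = 1/p = 1/0.003750″ = 266.67 pc.
μ = 6.839 mas/yr = 0.006839 ″/yr.
v_t = 4.740 μ d = 4.740 × 0.006839 × 266.67 = 8.6446 km/s.
v = √(v_r² + v_t²) = √((-16.36)² + 8.6446²) = √342.379 = 18.503 km/s.

18.5 km/s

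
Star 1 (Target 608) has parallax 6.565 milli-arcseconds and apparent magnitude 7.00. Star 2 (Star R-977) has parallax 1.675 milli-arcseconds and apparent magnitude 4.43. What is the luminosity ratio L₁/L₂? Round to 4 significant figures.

d₁ = 1/p₁ = 1/0.006565″ = 152.32 pc; d₂ = 1/p₂ = 1/0.001675″ = 597.01 pc.
M₁ = m₁ − 5 log₁₀ d₁ + 5 = 7.00 − 10.9138 + 5 = 1.0862.
M₂ = 4.43 − 13.8799 + 5 = -4.4499.
L₁/L₂ = 10^(0.4(M₂ − M₁)) = 10^(0.4 × (-5.5361)) = 10^(-2.21444) = 0.0061032.

L₁/L₂ = 0.006103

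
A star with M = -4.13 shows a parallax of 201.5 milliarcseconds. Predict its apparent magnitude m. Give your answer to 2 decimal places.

d = 1/p = 1/0.2015″ = 4.9628 pc.
m − M = 5 log₁₀ d − 5 = 5 log₁₀(4.9628) − 5 = 3.4786 − 5 = -1.5214.
m = M + (m − M) = -4.13 + (-1.5214) = -5.65.

m = -5.65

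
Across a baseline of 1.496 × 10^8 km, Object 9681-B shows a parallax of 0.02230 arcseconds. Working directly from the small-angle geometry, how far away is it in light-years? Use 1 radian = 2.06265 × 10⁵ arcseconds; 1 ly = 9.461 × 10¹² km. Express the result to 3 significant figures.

146 ly

θ = 0.02230″ = 0.02230/206265 = 1.0811 × 10^-7 rad.
d = B/θ = (1.496 × 10^8) / (1.0811 × 10^-7) = 1.3838 × 10^15 km = (1.3838 × 10^15) / (9.461 × 10^12) ly = 146.26 ly.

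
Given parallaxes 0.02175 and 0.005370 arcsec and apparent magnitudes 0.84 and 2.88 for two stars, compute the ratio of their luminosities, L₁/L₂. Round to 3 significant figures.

d₁ = 1/p₁ = 1/0.02175″ = 45.977 pc; d₂ = 1/p₂ = 1/0.005370″ = 186.22 pc.
M₁ = m₁ − 5 log₁₀ d₁ + 5 = 0.84 − 8.3127 + 5 = -2.4727.
M₂ = 2.88 − 11.3501 + 5 = -3.4701.
L₁/L₂ = 10^(0.4(M₂ − M₁)) = 10^(0.4 × (-0.9974)) = 10^(-0.39896) = 0.39906.

L₁/L₂ = 0.399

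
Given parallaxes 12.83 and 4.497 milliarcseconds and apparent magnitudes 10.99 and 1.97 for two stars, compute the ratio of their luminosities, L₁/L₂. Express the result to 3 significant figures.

L₁/L₂ = 3.03 × 10^-5

d₁ = 1/p₁ = 1/0.01283″ = 77.942 pc; d₂ = 1/p₂ = 1/0.004497″ = 222.37 pc.
M₁ = m₁ − 5 log₁₀ d₁ + 5 = 10.99 − 9.4589 + 5 = 6.5311.
M₂ = 1.97 − 11.7354 + 5 = -4.7654.
L₁/L₂ = 10^(0.4(M₂ − M₁)) = 10^(0.4 × (-11.2965)) = 10^(-4.51860) = 0.000030297.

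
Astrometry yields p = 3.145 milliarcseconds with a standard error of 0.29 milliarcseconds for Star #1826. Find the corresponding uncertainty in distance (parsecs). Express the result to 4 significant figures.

d = 1/p, so σ_d = σ_p / p².
σ_d = 0.000290 / (0.003145)² = 0.000290 / 0.000009891 = 29.32 pc.

29.32 pc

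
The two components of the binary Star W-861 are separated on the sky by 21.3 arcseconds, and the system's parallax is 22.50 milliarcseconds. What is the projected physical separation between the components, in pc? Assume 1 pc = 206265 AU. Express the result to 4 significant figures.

0.004590 pc

d = 1/p = 1/0.02250″ = 44.444 pc.
At distance d (pc), an angle of θ arcsec spans θ·d AU: s = 21.3 × 44.444 = 946.66 AU.
= 946.66 / 206265 = 0.0045895 pc.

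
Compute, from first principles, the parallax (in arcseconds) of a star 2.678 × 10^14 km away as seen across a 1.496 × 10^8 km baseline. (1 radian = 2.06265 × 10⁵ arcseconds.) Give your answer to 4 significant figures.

0.1152 arcsec

θ ≈ B/d = (1.496 × 10^8) / (2.678 × 10^14) = 5.5863 × 10^-7 rad.
In arcseconds: 5.5863 × 10^-7 × 206265 = 0.11523″.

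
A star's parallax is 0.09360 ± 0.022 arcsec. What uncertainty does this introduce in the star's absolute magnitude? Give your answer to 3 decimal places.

σ_M = 0.510 mag

M = m − 5 log₁₀ d + 5 = m + 5 log₁₀ p + 5, so ∂M/∂p = 5/(p ln 10).
σ_M = (5/ln 10) · (σ_p/p) = 2.1715 × 0.022/0.09360 = 2.1715 × 0.23504 = 0.51039.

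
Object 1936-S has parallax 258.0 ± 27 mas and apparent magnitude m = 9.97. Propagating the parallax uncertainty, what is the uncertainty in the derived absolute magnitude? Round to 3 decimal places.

M = m − 5 log₁₀ d + 5 = m + 5 log₁₀ p + 5, so ∂M/∂p = 5/(p ln 10).
σ_M = (5/ln 10) · (σ_p/p) = 2.1715 × 27/258.0 = 2.1715 × 0.10465 = 0.22725.

σ_M = 0.227 mag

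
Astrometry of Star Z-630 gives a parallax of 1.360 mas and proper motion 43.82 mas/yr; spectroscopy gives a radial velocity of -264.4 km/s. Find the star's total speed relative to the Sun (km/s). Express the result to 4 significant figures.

305.3 km/s

d = 1/p = 1/0.001360″ = 735.29 pc.
μ = 43.82 mas/yr = 0.04382 ″/yr.
v_t = 4.740 μ d = 4.740 × 0.04382 × 735.29 = 152.72 km/s.
v = √(v_r² + v_t²) = √((-264.4)² + 152.72²) = √93230.8 = 305.34 km/s.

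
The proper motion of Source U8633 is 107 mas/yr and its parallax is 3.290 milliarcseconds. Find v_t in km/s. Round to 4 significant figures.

d = 1/p = 1/0.003290″ = 303.95 pc.
μ = 107 mas/yr = 0.107 ″/yr.
v_t = 4.74 × μ × d = 4.74 × 0.107 × 303.95 = 154.16 km/s.

154.2 km/s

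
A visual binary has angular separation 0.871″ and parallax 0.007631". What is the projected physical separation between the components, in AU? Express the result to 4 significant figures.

114.1 AU

d = 1/p = 1/0.007631″ = 131.04 pc.
At distance d (pc), an angle of θ arcsec spans θ·d AU: s = 0.871 × 131.04 = 114.14 AU.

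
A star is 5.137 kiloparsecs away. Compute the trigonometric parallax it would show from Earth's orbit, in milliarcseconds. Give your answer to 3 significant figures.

0.195 mas

d = 5.137 kpc = 5137 pc.
p = 1/d = 1/5137 = 0.00019467 arcsec.
= 0.00019467 × 1000 = 0.19467 mas.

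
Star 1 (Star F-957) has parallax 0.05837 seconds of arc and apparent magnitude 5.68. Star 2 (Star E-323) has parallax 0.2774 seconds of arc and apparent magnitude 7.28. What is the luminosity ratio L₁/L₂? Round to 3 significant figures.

d₁ = 1/p₁ = 1/0.05837″ = 17.132 pc; d₂ = 1/p₂ = 1/0.2774″ = 3.6049 pc.
M₁ = m₁ − 5 log₁₀ d₁ + 5 = 5.68 − 6.1690 + 5 = 4.5110.
M₂ = 7.28 − 2.7845 + 5 = 9.4955.
L₁/L₂ = 10^(0.4(M₂ − M₁)) = 10^(0.4 × 4.9845) = 10^1.99380 = 98.583.

L₁/L₂ = 98.6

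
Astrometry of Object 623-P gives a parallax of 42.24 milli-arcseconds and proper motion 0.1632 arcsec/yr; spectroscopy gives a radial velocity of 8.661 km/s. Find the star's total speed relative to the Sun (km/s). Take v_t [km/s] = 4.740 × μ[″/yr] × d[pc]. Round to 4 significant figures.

d = 1/p = 1/0.04224″ = 23.674 pc.
v_t = 4.740 μ d = 4.740 × 0.1632 × 23.674 = 18.313 km/s.
v = √(v_r² + v_t²) = √(8.661² + 18.313²) = √410.379 = 20.258 km/s.

20.26 km/s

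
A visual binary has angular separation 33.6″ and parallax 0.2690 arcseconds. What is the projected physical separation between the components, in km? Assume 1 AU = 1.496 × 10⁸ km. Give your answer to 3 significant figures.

d = 1/p = 1/0.2690″ = 3.7175 pc.
At distance d (pc), an angle of θ arcsec spans θ·d AU: s = 33.6 × 3.7175 = 124.91 AU.
= 124.91 × 1.496 × 10⁸ km = 1.8687 × 10^10 km.

1.87 × 10^10 km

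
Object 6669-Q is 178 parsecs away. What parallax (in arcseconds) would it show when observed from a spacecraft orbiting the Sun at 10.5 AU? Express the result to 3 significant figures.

0.0590 arcsec

p (arcsec) = B (AU) / d (pc).
p = 10.5 / 178 = 0.058989 arcsec.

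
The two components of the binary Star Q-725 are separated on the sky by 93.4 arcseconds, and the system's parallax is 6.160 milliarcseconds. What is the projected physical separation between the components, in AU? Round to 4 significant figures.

d = 1/p = 1/0.006160″ = 162.34 pc.
At distance d (pc), an angle of θ arcsec spans θ·d AU: s = 93.4 × 162.34 = 15163 AU.

15160 AU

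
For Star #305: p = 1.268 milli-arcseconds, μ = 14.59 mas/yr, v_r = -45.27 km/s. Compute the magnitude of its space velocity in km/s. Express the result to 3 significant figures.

d = 1/p = 1/0.001268″ = 788.64 pc.
μ = 14.59 mas/yr = 0.01459 ″/yr.
v_t = 4.740 μ d = 4.740 × 0.01459 × 788.64 = 54.54 km/s.
v = √(v_r² + v_t²) = √((-45.27)² + 54.54²) = √5023.98 = 70.88 km/s.

70.9 km/s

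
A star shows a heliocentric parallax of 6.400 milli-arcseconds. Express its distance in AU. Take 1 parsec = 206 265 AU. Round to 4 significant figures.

p = 6.400 milli-arcseconds = 0.006400 arcsec.
d = 1/p = 1/0.006400 = 156.25 pc.
In AU: 156.25 × 206265 = 3.2229 × 10^7 AU.

3.223 × 10^7 AU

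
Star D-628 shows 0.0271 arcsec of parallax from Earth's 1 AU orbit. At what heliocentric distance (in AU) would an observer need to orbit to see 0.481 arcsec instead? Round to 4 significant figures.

17.75 AU

Parallax scales linearly with baseline: p ∝ B, so B = p_target / p_Earth × 1 AU.
B = 0.481 / 0.0271 = 17.749 AU.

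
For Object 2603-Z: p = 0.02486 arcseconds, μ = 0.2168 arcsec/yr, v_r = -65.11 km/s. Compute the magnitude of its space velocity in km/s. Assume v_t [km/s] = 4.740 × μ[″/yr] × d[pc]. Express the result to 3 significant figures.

d = 1/p = 1/0.02486″ = 40.225 pc.
v_t = 4.740 μ d = 4.740 × 0.2168 × 40.225 = 41.336 km/s.
v = √(v_r² + v_t²) = √((-65.11)² + 41.336²) = √5947.98 = 77.123 km/s.

77.1 km/s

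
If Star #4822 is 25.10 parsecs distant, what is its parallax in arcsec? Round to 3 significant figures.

p = 1/d = 1/25.1 = 0.039841 arcsec.

0.0398 arcsec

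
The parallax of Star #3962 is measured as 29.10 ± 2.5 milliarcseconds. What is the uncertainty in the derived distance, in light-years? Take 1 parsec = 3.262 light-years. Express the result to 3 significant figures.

d = 1/p, so σ_d = σ_p / p².
σ_d = 0.00250 / (0.02910)² = 0.00250 / 0.00084681 = 2.9523 pc = 2.9523 × 3.262 ly = 9.6304 ly.

9.63 ly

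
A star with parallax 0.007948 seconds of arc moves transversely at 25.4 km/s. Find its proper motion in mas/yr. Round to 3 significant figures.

42.6 mas/yr

d = 1/p = 1/0.007948″ = 125.82 pc.
μ = v_t / (4.74 d) = 25.4 / (4.74 × 125.82) = 25.4 / 596.39 = 0.04259 ″/yr = 42.59 mas/yr.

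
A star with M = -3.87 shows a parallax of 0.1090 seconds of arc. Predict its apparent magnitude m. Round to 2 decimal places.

d = 1/p = 1/0.1090″ = 9.1743 pc.
m − M = 5 log₁₀ d − 5 = 5 log₁₀(9.1743) − 5 = 4.8129 − 5 = -0.1871.
m = M + (m − M) = -3.87 + (-0.1871) = -4.06.

m = -4.06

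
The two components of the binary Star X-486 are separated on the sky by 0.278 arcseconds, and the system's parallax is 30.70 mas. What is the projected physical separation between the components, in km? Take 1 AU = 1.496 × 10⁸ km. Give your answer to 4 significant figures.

d = 1/p = 1/0.03070″ = 32.573 pc.
At distance d (pc), an angle of θ arcsec spans θ·d AU: s = 0.278 × 32.573 = 9.0553 AU.
= 9.0553 × 1.496 × 10⁸ km = 1.3547 × 10^9 km.

1.355 × 10^9 km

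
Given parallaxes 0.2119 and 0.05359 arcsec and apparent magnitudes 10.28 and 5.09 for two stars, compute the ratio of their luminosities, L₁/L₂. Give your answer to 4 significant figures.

d₁ = 1/p₁ = 1/0.2119″ = 4.7192 pc; d₂ = 1/p₂ = 1/0.05359″ = 18.66 pc.
M₁ = m₁ − 5 log₁₀ d₁ + 5 = 10.28 − 3.3693 + 5 = 11.9107.
M₂ = 5.09 − 6.3546 + 5 = 3.7354.
L₁/L₂ = 10^(0.4(M₂ − M₁)) = 10^(0.4 × (-8.1753)) = 10^(-3.27012) = 0.00053688.

L₁/L₂ = 0.0005369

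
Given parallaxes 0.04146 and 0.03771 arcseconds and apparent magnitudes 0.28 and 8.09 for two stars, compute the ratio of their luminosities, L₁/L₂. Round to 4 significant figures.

L₁/L₂ = 1101

d₁ = 1/p₁ = 1/0.04146″ = 24.12 pc; d₂ = 1/p₂ = 1/0.03771″ = 26.518 pc.
M₁ = m₁ − 5 log₁₀ d₁ + 5 = 0.28 − 6.9119 + 5 = -1.6319.
M₂ = 8.09 − 7.1177 + 5 = 5.9723.
L₁/L₂ = 10^(0.4(M₂ − M₁)) = 10^(0.4 × 7.6042) = 10^3.04168 = 1100.7.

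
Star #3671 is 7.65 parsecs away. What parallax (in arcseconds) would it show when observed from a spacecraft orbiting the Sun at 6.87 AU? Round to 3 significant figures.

0.898 arcsec

p (arcsec) = B (AU) / d (pc).
p = 6.87 / 7.65 = 0.89804 arcsec.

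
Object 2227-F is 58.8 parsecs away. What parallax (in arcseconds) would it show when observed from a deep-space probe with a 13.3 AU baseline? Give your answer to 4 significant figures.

0.2262 arcsec

p (arcsec) = B (AU) / d (pc).
p = 13.3 / 58.8 = 0.22619 arcsec.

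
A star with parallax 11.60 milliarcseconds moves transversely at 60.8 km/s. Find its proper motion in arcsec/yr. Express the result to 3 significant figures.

0.149 arcsec/yr

d = 1/p = 1/0.01160″ = 86.207 pc.
μ = v_t / (4.74 d) = 60.8 / (4.74 × 86.207) = 60.8 / 408.62 = 0.14879 ″/yr.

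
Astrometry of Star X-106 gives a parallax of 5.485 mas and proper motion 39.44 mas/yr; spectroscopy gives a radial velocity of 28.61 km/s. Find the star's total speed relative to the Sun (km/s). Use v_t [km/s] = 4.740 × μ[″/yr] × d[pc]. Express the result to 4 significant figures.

44.50 km/s

d = 1/p = 1/0.005485″ = 182.32 pc.
μ = 39.44 mas/yr = 0.03944 ″/yr.
v_t = 4.740 μ d = 4.740 × 0.03944 × 182.32 = 34.084 km/s.
v = √(v_r² + v_t²) = √(28.61² + 34.084²) = √1980.25 = 44.5 km/s.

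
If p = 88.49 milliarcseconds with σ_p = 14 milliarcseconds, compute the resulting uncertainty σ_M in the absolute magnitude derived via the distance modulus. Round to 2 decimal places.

M = m − 5 log₁₀ d + 5 = m + 5 log₁₀ p + 5, so ∂M/∂p = 5/(p ln 10).
σ_M = (5/ln 10) · (σ_p/p) = 2.1715 × 14/88.49 = 2.1715 × 0.15821 = 0.34355.

σ_M = 0.34 mag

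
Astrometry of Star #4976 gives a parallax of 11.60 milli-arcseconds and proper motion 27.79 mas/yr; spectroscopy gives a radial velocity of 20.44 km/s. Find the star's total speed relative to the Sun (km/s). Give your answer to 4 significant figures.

d = 1/p = 1/0.01160″ = 86.207 pc.
μ = 27.79 mas/yr = 0.02779 ″/yr.
v_t = 4.740 μ d = 4.740 × 0.02779 × 86.207 = 11.356 km/s.
v = √(v_r² + v_t²) = √(20.44² + 11.356²) = √546.752 = 23.383 km/s.

23.38 km/s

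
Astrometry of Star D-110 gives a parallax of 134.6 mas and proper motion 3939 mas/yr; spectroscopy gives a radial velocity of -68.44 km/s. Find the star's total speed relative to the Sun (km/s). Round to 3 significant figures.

155 km/s

d = 1/p = 1/0.1346″ = 7.4294 pc.
μ = 3939 mas/yr = 3.939 ″/yr.
v_t = 4.740 μ d = 4.740 × 3.939 × 7.4294 = 138.71 km/s.
v = √(v_r² + v_t²) = √((-68.44)² + 138.71²) = √23924.5 = 154.68 km/s.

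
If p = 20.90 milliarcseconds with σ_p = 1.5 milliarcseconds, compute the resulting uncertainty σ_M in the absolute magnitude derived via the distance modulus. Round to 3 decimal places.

M = m − 5 log₁₀ d + 5 = m + 5 log₁₀ p + 5, so ∂M/∂p = 5/(p ln 10).
σ_M = (5/ln 10) · (σ_p/p) = 2.1715 × 1.5/20.90 = 2.1715 × 0.07177 = 0.15585.

σ_M = 0.156 mag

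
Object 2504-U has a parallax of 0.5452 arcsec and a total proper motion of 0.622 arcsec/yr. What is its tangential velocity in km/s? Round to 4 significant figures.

d = 1/p = 1/0.5452″ = 1.8342 pc.
v_t = 4.74 × μ × d = 4.74 × 0.622 × 1.8342 = 5.4077 km/s.

5.408 km/s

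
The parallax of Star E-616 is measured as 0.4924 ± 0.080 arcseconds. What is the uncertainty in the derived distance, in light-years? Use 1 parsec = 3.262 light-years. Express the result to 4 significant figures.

1.076 ly

d = 1/p, so σ_d = σ_p / p².
σ_d = 0.0800 / (0.4924)² = 0.0800 / 0.24246 = 0.32995 pc = 0.32995 × 3.262 ly = 1.0763 ly.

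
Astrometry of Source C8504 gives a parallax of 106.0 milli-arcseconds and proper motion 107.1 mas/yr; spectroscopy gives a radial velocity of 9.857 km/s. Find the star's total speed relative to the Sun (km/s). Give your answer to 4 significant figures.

10.96 km/s

d = 1/p = 1/0.1060″ = 9.434 pc.
μ = 107.1 mas/yr = 0.1071 ″/yr.
v_t = 4.740 μ d = 4.740 × 0.1071 × 9.434 = 4.7892 km/s.
v = √(v_r² + v_t²) = √(9.857² + 4.7892²) = √120.097 = 10.959 km/s.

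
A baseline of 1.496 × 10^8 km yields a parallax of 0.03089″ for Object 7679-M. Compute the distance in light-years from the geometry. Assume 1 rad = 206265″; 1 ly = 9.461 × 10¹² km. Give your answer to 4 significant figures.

105.6 ly

θ = 0.03089″ = 0.03089/206265 = 1.4976 × 10^-7 rad.
d = B/θ = (1.496 × 10^8) / (1.4976 × 10^-7) = 9.9893 × 10^14 km = (9.9893 × 10^14) / (9.461 × 10^12) ly = 105.58 ly.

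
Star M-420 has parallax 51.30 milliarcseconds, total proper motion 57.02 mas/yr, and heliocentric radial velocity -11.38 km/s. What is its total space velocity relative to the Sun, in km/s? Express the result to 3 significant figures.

d = 1/p = 1/0.05130″ = 19.493 pc.
μ = 57.02 mas/yr = 0.05702 ″/yr.
v_t = 4.740 μ d = 4.740 × 0.05702 × 19.493 = 5.2685 km/s.
v = √(v_r² + v_t²) = √((-11.38)² + 5.2685²) = √157.261 = 12.54 km/s.

12.5 km/s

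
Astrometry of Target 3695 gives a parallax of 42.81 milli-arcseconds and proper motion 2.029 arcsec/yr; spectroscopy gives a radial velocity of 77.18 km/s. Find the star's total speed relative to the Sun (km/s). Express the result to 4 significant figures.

d = 1/p = 1/0.04281″ = 23.359 pc.
v_t = 4.740 μ d = 4.740 × 2.029 × 23.359 = 224.65 km/s.
v = √(v_r² + v_t²) = √(77.18² + 224.65²) = √56424.4 = 237.54 km/s.

237.5 km/s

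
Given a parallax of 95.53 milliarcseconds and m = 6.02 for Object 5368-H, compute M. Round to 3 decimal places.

M = 5.921

d = 1/p = 1/0.09553″ = 10.468 pc.
m − M = 5 log₁₀(10.468) − 5 = 5.0993 − 5 = 0.0993.
M = m − (m − M) = 6.02 − 0.0993 = 5.921.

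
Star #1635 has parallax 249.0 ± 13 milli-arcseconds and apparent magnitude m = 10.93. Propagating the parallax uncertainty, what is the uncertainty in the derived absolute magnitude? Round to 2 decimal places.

σ_M = 0.11 mag

M = m − 5 log₁₀ d + 5 = m + 5 log₁₀ p + 5, so ∂M/∂p = 5/(p ln 10).
σ_M = (5/ln 10) · (σ_p/p) = 2.1715 × 13/249.0 = 2.1715 × 0.052209 = 0.11337.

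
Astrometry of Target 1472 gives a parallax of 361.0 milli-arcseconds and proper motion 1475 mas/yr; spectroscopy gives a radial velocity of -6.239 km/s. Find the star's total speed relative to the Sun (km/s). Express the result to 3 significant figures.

d = 1/p = 1/0.3610″ = 2.7701 pc.
μ = 1475 mas/yr = 1.475 ″/yr.
v_t = 4.740 μ d = 4.740 × 1.475 × 2.7701 = 19.367 km/s.
v = √(v_r² + v_t²) = √((-6.239)² + 19.367²) = √414.006 = 20.347 km/s.

20.3 km/s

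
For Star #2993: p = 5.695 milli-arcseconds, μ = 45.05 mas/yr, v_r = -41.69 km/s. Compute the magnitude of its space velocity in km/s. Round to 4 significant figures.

d = 1/p = 1/0.005695″ = 175.59 pc.
μ = 45.05 mas/yr = 0.04505 ″/yr.
v_t = 4.740 μ d = 4.740 × 0.04505 × 175.59 = 37.495 km/s.
v = √(v_r² + v_t²) = √((-41.69)² + 37.495²) = √3143.93 = 56.071 km/s.

56.07 km/s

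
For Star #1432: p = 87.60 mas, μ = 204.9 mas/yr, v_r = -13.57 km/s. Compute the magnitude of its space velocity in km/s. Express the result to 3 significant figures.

d = 1/p = 1/0.08760″ = 11.416 pc.
μ = 204.9 mas/yr = 0.2049 ″/yr.
v_t = 4.740 μ d = 4.740 × 0.2049 × 11.416 = 11.088 km/s.
v = √(v_r² + v_t²) = √((-13.57)² + 11.088²) = √307.089 = 17.524 km/s.

17.5 km/s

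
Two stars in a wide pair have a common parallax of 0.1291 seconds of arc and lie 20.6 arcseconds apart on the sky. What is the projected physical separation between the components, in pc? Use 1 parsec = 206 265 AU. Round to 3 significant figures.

0.000774 pc

d = 1/p = 1/0.1291″ = 7.7459 pc.
At distance d (pc), an angle of θ arcsec spans θ·d AU: s = 20.6 × 7.7459 = 159.57 AU.
= 159.57 / 206265 = 0.00077362 pc.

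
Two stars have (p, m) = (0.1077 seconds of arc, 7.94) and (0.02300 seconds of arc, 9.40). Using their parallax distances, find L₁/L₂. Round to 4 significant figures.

d₁ = 1/p₁ = 1/0.1077″ = 9.2851 pc; d₂ = 1/p₂ = 1/0.02300″ = 43.478 pc.
M₁ = m₁ − 5 log₁₀ d₁ + 5 = 7.94 − 4.8389 + 5 = 8.1011.
M₂ = 9.40 − 8.1913 + 5 = 6.2087.
L₁/L₂ = 10^(0.4(M₂ − M₁)) = 10^(0.4 × (-1.8924)) = 10^(-0.75696) = 0.175.

L₁/L₂ = 0.1750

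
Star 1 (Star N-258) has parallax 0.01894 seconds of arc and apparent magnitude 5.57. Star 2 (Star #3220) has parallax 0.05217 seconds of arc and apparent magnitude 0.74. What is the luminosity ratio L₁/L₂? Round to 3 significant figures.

d₁ = 1/p₁ = 1/0.01894″ = 52.798 pc; d₂ = 1/p₂ = 1/0.05217″ = 19.168 pc.
M₁ = m₁ − 5 log₁₀ d₁ + 5 = 5.57 − 8.6131 + 5 = 1.9569.
M₂ = 0.74 − 6.4129 + 5 = -0.6729.
L₁/L₂ = 10^(0.4(M₂ − M₁)) = 10^(0.4 × (-2.6298)) = 10^(-1.05192) = 0.088732.

L₁/L₂ = 0.0887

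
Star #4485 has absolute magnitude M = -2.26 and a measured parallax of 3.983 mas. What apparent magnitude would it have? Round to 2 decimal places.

m = 4.74

d = 1/p = 1/0.003983″ = 251.07 pc.
m − M = 5 log₁₀ d − 5 = 5 log₁₀(251.07) − 5 = 11.9990 − 5 = 6.9990.
m = M + (m − M) = -2.26 + 6.9990 = 4.74.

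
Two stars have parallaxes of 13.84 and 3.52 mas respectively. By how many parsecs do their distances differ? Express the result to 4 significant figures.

211.8 pc

d_A = 1/0.01384″ = 72.254 pc; d_B = 1/0.003520″ = 284.09 pc.
|d_B − d_A| = |284.09 − 72.254| = 211.84 pc.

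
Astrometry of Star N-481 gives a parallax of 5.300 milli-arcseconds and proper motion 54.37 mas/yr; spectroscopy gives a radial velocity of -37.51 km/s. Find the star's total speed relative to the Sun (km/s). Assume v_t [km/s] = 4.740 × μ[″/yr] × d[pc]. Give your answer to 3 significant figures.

61.4 km/s

d = 1/p = 1/0.005300″ = 188.68 pc.
μ = 54.37 mas/yr = 0.05437 ″/yr.
v_t = 4.740 μ d = 4.740 × 0.05437 × 188.68 = 48.625 km/s.
v = √(v_r² + v_t²) = √((-37.51)² + 48.625²) = √3771.39 = 61.412 km/s.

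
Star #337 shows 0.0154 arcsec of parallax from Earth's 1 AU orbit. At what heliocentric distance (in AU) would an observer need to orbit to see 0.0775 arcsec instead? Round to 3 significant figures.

5.03 AU

Parallax scales linearly with baseline: p ∝ B, so B = p_target / p_Earth × 1 AU.
B = 0.0775 / 0.0154 = 5.0325 AU.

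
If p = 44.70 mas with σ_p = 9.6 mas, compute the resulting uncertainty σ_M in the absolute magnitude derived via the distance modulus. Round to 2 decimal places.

M = m − 5 log₁₀ d + 5 = m + 5 log₁₀ p + 5, so ∂M/∂p = 5/(p ln 10).
σ_M = (5/ln 10) · (σ_p/p) = 2.1715 × 9.6/44.70 = 2.1715 × 0.21477 = 0.46637.

σ_M = 0.47 mag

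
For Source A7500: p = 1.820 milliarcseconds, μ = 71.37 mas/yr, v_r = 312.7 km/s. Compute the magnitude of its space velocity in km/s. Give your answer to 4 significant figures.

d = 1/p = 1/0.001820″ = 549.45 pc.
μ = 71.37 mas/yr = 0.07137 ″/yr.
v_t = 4.740 μ d = 4.740 × 0.07137 × 549.45 = 185.88 km/s.
v = √(v_r² + v_t²) = √(312.7² + 185.88²) = √132333 = 363.78 km/s.

363.8 km/s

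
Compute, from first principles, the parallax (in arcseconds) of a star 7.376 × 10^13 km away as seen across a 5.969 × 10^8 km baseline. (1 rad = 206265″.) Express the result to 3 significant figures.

1.67 arcsec

θ ≈ B/d = (5.969 × 10^8) / (7.376 × 10^13) = 8.0925 × 10^-6 rad.
In arcseconds: 8.0925 × 10^-6 × 206265 = 1.6692″.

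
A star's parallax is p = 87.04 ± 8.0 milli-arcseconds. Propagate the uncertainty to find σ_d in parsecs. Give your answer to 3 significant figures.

d = 1/p, so σ_d = σ_p / p².
σ_d = 0.00800 / (0.08704)² = 0.00800 / 0.007576 = 1.056 pc.

1.06 pc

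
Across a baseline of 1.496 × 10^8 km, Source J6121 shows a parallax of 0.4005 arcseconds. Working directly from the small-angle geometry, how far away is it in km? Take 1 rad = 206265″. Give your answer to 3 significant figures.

θ = 0.4005″ = 0.4005/206265 = 1.9417 × 10^-6 rad.
d = B/θ = (1.496 × 10^8) / (1.9417 × 10^-6) = 7.7046 × 10^13 km.

7.70 × 10^13 km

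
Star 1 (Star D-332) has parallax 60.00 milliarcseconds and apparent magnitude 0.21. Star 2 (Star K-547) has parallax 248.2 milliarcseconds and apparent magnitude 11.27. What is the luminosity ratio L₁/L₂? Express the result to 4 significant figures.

d₁ = 1/p₁ = 1/0.06000″ = 16.667 pc; d₂ = 1/p₂ = 1/0.2482″ = 4.029 pc.
M₁ = m₁ − 5 log₁₀ d₁ + 5 = 0.21 − 6.1093 + 5 = -0.8993.
M₂ = 11.27 − 3.0260 + 5 = 13.2440.
L₁/L₂ = 10^(0.4(M₂ − M₁)) = 10^(0.4 × 14.1433) = 10^5.65732 = 4.5428 × 10^5.

L₁/L₂ = 454300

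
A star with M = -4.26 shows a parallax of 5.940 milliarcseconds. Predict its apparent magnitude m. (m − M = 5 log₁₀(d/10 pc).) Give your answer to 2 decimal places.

m = 1.87

d = 1/p = 1/0.005940″ = 168.35 pc.
m − M = 5 log₁₀ d − 5 = 5 log₁₀(168.35) − 5 = 11.1311 − 5 = 6.1311.
m = M + (m − M) = -4.26 + 6.1311 = 1.87.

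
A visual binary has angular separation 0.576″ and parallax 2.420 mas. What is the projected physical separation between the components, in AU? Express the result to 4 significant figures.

238.0 AU

d = 1/p = 1/0.002420″ = 413.22 pc.
At distance d (pc), an angle of θ arcsec spans θ·d AU: s = 0.576 × 413.22 = 238.01 AU.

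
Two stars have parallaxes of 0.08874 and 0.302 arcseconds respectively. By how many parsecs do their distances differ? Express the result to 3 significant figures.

7.96 pc

d_A = 1/0.08874″ = 11.269 pc; d_B = 1/0.3020″ = 3.3113 pc.
|d_B − d_A| = |3.3113 − 11.269| = 7.9577 pc.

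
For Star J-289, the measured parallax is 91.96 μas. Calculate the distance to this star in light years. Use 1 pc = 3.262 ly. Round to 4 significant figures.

35470 light years

p = 91.96 μas = 0.00009196 arcsec.
d = 1/p = 1/0.00009196 = 10874 pc.
In light-years: 10874 × 3.262 = 35471 ly.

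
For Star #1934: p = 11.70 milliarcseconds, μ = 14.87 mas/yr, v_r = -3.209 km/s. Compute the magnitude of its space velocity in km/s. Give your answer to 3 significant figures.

d = 1/p = 1/0.01170″ = 85.47 pc.
μ = 14.87 mas/yr = 0.01487 ″/yr.
v_t = 4.740 μ d = 4.740 × 0.01487 × 85.47 = 6.0243 km/s.
v = √(v_r² + v_t²) = √((-3.209)² + 6.0243²) = √46.5899 = 6.8257 km/s.

6.83 km/s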